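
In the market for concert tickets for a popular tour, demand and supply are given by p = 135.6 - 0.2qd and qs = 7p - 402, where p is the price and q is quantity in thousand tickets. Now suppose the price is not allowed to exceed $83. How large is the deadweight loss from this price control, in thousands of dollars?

Rearranging demand gives qd = 678 - 5p. Setting quantity demanded equal to quantity supplied, 678 - 5p = 7p - 402, gives p* = 90 and q* = 228.
Since 83 < 90, the ceiling is binding.
At p = 83: qd = 678 - 5·83 = 263 and qs = 7·83 - 402 = 179.
Quantity traded falls to 179. At q = 179 the demand price is (678 - 179)/5 = 99.8 and the supply price is (402 + 179)/7 = 83.
Deadweight loss = ½ · (99.8 - 83) · (228 - 179) = ½ · 16.8 · 49 = 411.6.

411.6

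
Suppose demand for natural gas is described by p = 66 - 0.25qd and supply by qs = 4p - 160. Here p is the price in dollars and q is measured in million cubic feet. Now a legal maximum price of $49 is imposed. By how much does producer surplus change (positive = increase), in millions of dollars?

-176

Rearranging demand gives qd = 264 - 4p. In a free market, 264 - 4p = 4p - 160 gives the equilibrium p* = 53, q* = 52.
Since 49 < 53, the ceiling is binding.
At p = 49: qd = 264 - 4·49 = 68 and qs = 4·49 - 160 = 36.
Producer surplus without the control is ½ · (53 - 40) · 52 = 338.
With the ceiling, producers sell 36 units at 49, so PS = ½ · (49 - 40) · 36 = 162.
Change in producer surplus = 162 - 338 = -176.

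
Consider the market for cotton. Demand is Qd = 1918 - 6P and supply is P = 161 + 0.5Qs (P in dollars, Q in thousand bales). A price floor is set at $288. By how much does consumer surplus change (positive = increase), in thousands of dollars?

-1712

Rearranging supply gives Qs = 2P - 322. Without the control the market clears where 1918 - 6P = 2P - 322, i.e. P* = 280 and Q* = 238.
The floor of 288 is above the equilibrium price 280, so it binds.
At P = 288: Qd = 1918 - 6·288 = 190 and Qs = 2·288 - 322 = 254.
Consumer surplus without the control is ½ · (959/3 - 280) · 238 = 14161/3.
With the floor, consumers buy 190 units at 288, so CS = ½ · (959/3 - 288) · 190 = 9025/3.
Change in consumer surplus = 9025/3 - 14161/3 = -1712.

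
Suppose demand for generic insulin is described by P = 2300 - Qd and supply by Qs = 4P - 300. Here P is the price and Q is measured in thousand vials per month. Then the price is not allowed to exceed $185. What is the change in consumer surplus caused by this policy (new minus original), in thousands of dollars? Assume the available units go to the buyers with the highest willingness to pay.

Rearranging demand gives Qd = 2300 - P. Setting quantity demanded equal to quantity supplied, 2300 - P = 4P - 300, gives P* = 520 and Q* = 1780.
Since 185 < 520, the ceiling is binding.
At P = 185: Qd = 2300 - 185 = 2115 and Qs = 4·185 - 300 = 440.
Consumer surplus without the control is ½ · (2300 - 520) · 1780 = 1584200.
With the ceiling, 440 units are sold at 185 (assume they go to the highest-value buyers). The demand price at Q = 440 is 1860, so CS = ½ · [(2300 - 185) + (1860 - 185)] · 440 = 833800.
Change in consumer surplus = 833800 - 1584200 = -750400.

-750400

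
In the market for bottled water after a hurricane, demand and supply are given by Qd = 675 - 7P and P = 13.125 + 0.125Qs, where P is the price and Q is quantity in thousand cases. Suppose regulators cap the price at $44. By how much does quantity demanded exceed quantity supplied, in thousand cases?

Rearranging supply gives Qs = 8P - 105. Equilibrium: 675 - 7P = 8P - 105, so 780 = 15P and P* = 52, Q* = 311.
The ceiling of 44 is below the equilibrium price 52, so it binds.
At P = 44: Qd = 675 - 7·44 = 367 and Qs = 8·44 - 105 = 247.
Shortage = Qd - Qs = 367 - 247 = 120.

120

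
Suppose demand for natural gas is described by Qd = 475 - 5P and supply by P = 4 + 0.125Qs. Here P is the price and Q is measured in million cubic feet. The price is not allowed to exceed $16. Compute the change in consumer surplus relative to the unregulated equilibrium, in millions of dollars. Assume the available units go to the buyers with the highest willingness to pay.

-1177.6

Rearranging supply gives Qs = 8P - 32. Equilibrium: 475 - 5P = 8P - 32, so 507 = 13P and P* = 39, Q* = 280.
Since 16 < 39, the ceiling is binding.
At P = 16: Qd = 475 - 5·16 = 395 and Qs = 8·16 - 32 = 96.
Consumer surplus without the control is ½ · (95 - 39) · 280 = 7840.
With the ceiling, 96 units are sold at 16 (assume they go to the highest-value buyers). The demand price at Q = 96 is 75.8, so CS = ½ · [(95 - 16) + (75.8 - 16)] · 96 = 6662.4.
Change in consumer surplus = 6662.4 - 7840 = -1177.6.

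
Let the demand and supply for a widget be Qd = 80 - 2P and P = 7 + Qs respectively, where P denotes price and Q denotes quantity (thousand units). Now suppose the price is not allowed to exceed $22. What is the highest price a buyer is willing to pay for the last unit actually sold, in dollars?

32.5

Rearranging supply gives Qs = P - 7. Setting quantity demanded equal to quantity supplied, 80 - 2P = P - 7, gives P* = 29 and Q* = 22.
Because the ceiling (22) lies below the market-clearing price, it is binding.
At P = 22: Qd = 80 - 2·22 = 36 and Qs = 22 - 7 = 15.
Only 15 units reach the market. On the demand curve, the marginal buyer's willingness to pay at Q = 15 is (80 - 15)/2 = 32.5.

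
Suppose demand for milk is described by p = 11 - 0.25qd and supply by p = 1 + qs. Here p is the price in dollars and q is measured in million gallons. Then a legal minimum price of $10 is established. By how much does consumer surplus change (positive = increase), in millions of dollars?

Rearranging demand gives qd = 44 - 4p; rearranging supply gives qs = p - 1. In a free market, 44 - 4p = p - 1 gives the equilibrium p* = 9, q* = 8.
Since 10 > 9, the floor is binding.
At p = 10: qd = 44 - 4·10 = 4 and qs = 10 - 1 = 9.
Consumer surplus without the control is ½ · (11 - 9) · 8 = 8.
With the floor, consumers buy 4 units at 10, so CS = ½ · (11 - 10) · 4 = 2.
Change in consumer surplus = 2 - 8 = -6.

-6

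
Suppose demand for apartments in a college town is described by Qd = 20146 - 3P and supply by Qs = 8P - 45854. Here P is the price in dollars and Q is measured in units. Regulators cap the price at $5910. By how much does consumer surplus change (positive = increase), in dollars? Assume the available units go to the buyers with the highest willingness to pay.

41940

Without the control the market clears where 20146 - 3P = 8P - 45854, i.e. P* = 6000 and Q* = 2146.
Because the ceiling (5910) lies below the market-clearing price, it is binding.
At P = 5910: Qd = 20146 - 3·5910 = 2416 and Qs = 8·5910 - 45854 = 1426.
Consumer surplus without the control is ½ · (20146/3 - 6000) · 2146 = 2302658/3.
With the ceiling, 1426 units are sold at 5910 (assume they go to the highest-value buyers). The demand price at Q = 1426 is 6240, so CS = ½ · [(20146/3 - 5910) + (6240 - 5910)] · 1426 = 2428478/3.
Change in consumer surplus = 2428478/3 - 2302658/3 = 41940.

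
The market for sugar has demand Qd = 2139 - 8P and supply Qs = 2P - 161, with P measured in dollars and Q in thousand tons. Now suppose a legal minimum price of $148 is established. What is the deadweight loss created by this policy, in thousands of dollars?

0

Setting quantity demanded equal to quantity supplied, 2139 - 8P = 2P - 161, gives P* = 230 and Q* = 299.
The floor of 148 is below the equilibrium price 230, so it is not binding; the market clears at P* = 230, Q* = 299.
Since the control does not bind, no trades are prevented and deadweight loss is zero.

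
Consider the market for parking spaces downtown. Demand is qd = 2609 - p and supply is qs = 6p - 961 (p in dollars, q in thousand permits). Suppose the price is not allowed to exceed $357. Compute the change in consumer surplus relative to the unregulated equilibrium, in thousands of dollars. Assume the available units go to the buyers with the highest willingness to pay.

-240669

Equilibrium: 2609 - p = 6p - 961, so 3570 = 7p and p* = 510, q* = 2099.
The ceiling of 357 is below the equilibrium price 510, so it binds.
At p = 357: qd = 2609 - 357 = 2252 and qs = 6·357 - 961 = 1181.
Consumer surplus without the control is ½ · (2609 - 510) · 2099 = 2202900.5.
With the ceiling, 1181 units are sold at 357 (assume they go to the highest-value buyers). The demand price at q = 1181 is 1428, so CS = ½ · [(2609 - 357) + (1428 - 357)] · 1181 = 1962231.5.
Change in consumer surplus = 1962231.5 - 2202900.5 = -240669.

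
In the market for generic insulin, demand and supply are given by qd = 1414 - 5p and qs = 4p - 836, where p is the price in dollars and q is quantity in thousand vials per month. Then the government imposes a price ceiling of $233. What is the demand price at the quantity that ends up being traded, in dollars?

Equilibrium: 1414 - 5p = 4p - 836, so 2250 = 9p and p* = 250, q* = 164.
Since 233 < 250, the ceiling is binding.
At p = 233: qd = 1414 - 5·233 = 249 and qs = 4·233 - 836 = 96.
Only 96 units reach the market. On the demand curve, the marginal buyer's willingness to pay at q = 96 is (1414 - 96)/5 = 263.6.

263.6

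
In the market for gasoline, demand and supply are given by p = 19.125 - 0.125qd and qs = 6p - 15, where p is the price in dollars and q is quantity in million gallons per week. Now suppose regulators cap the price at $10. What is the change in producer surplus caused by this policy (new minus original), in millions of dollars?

-102

Rearranging demand gives qd = 153 - 8p. Equilibrium: 153 - 8p = 6p - 15, so 168 = 14p and p* = 12, q* = 57.
Since 10 < 12, the ceiling is binding.
At p = 10: qd = 153 - 8·10 = 73 and qs = 6·10 - 15 = 45.
Producer surplus without the control is ½ · (12 - 2.5) · 57 = 270.75.
With the ceiling, producers sell 45 units at 10, so PS = ½ · (10 - 2.5) · 45 = 168.75.
Change in producer surplus = 168.75 - 270.75 = -102.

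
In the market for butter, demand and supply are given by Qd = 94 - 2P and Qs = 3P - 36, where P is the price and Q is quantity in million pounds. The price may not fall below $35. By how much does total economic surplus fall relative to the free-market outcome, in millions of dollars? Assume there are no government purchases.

Equilibrium: 94 - 2P = 3P - 36, so 130 = 5P and P* = 26, Q* = 42.
The floor of 35 is above the equilibrium price 26, so it binds.
At P = 35: Qd = 94 - 2·35 = 24 and Qs = 3·35 - 36 = 69.
Quantity traded falls to 24. At Q = 24 the demand price is (94 - 24)/2 = 35 and the supply price is (36 + 24)/3 = 20.
Deadweight loss = ½ · (35 - 20) · (42 - 24) = ½ · 15 · 18 = 135.

135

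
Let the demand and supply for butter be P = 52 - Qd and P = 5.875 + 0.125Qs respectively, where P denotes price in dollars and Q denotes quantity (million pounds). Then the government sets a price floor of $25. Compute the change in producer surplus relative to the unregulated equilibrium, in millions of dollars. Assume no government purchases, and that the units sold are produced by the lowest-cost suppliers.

Rearranging demand gives Qd = 52 - P; rearranging supply gives Qs = 8P - 47. In a free market, 52 - P = 8P - 47 gives the equilibrium P* = 11, Q* = 41.
The floor of 25 is above the equilibrium price 11, so it binds.
At P = 25: Qd = 52 - 25 = 27 and Qs = 8·25 - 47 = 153.
Producer surplus without the control is ½ · (11 - 5.875) · 41 = 105.0625.
With the floor, 27 units are sold at 25. The supply price at Q = 27 is 9.25, so PS = ½ · [(25 - 5.875) + (25 - 9.25)] · 27 = 470.8125.
Change in producer surplus = 470.8125 - 105.0625 = 365.75.

365.75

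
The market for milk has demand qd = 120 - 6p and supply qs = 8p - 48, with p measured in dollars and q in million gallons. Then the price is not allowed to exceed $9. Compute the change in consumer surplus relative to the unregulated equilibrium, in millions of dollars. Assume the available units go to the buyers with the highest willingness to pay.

24

Equilibrium: 120 - 6p = 8p - 48, so 168 = 14p and p* = 12, q* = 48.
Since 9 < 12, the ceiling is binding.
At p = 9: qd = 120 - 6·9 = 66 and qs = 8·9 - 48 = 24.
Consumer surplus without the control is ½ · (20 - 12) · 48 = 192.
With the ceiling, 24 units are sold at 9 (assume they go to the highest-value buyers). The demand price at q = 24 is 16, so CS = ½ · [(20 - 9) + (16 - 9)] · 24 = 216.
Change in consumer surplus = 216 - 192 = 24.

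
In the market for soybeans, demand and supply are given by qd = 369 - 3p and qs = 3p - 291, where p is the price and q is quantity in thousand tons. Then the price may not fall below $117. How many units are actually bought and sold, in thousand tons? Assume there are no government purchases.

18

Setting quantity demanded equal to quantity supplied, 369 - 3p = 3p - 291, gives p* = 110 and q* = 39.
Since 117 > 110, the floor is binding.
At p = 117: qd = 369 - 3·117 = 18 and qs = 3·117 - 291 = 60.
The quantity actually transacted is the short side, demand: 18.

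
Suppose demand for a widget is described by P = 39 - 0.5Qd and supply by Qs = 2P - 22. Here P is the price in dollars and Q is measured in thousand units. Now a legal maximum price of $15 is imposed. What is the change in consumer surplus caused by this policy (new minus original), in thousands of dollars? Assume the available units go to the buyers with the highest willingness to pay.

-20

Rearranging demand gives Qd = 78 - 2P. Equilibrium: 78 - 2P = 2P - 22, so 100 = 4P and P* = 25, Q* = 28.
The ceiling of 15 is below the equilibrium price 25, so it binds.
At P = 15: Qd = 78 - 2·15 = 48 and Qs = 2·15 - 22 = 8.
Consumer surplus without the control is ½ · (39 - 25) · 28 = 196.
With the ceiling, 8 units are sold at 15 (assume they go to the highest-value buyers). The demand price at Q = 8 is 35, so CS = ½ · [(39 - 15) + (35 - 15)] · 8 = 176.
Change in consumer surplus = 176 - 196 = -20.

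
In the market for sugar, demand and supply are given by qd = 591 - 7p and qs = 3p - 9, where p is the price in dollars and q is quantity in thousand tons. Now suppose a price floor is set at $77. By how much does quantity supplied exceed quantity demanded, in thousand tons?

170

Setting quantity demanded equal to quantity supplied, 591 - 7p = 3p - 9, gives p* = 60 and q* = 171.
Since 77 > 60, the floor is binding.
At p = 77: qd = 591 - 7·77 = 52 and qs = 3·77 - 9 = 222.
Surplus = qs - qd = 222 - 52 = 170.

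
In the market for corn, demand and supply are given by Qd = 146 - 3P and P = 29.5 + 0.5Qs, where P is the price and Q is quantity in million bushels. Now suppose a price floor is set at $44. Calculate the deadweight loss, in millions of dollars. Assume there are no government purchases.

Rearranging supply gives Qs = 2P - 59. Equilibrium: 146 - 3P = 2P - 59, so 205 = 5P and P* = 41, Q* = 23.
Because the floor (44) lies above the market-clearing price, it is binding.
At P = 44: Qd = 146 - 3·44 = 14 and Qs = 2·44 - 59 = 29.
Quantity traded falls to 14. At Q = 14 the demand price is (146 - 14)/3 = 44 and the supply price is (59 + 14)/2 = 36.5.
Deadweight loss = ½ · (44 - 36.5) · (23 - 14) = ½ · 7.5 · 9 = 33.75.

33.75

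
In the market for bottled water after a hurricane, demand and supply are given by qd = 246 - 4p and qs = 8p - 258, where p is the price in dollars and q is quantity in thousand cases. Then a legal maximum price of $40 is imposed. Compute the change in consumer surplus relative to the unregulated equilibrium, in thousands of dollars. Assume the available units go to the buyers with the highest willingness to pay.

92

In a free market, 246 - 4p = 8p - 258 gives the equilibrium p* = 42, q* = 78.
Since 40 < 42, the ceiling is binding.
At p = 40: qd = 246 - 4·40 = 86 and qs = 8·40 - 258 = 62.
Consumer surplus without the control is ½ · (61.5 - 42) · 78 = 760.5.
With the ceiling, 62 units are sold at 40 (assume they go to the highest-value buyers). The demand price at q = 62 is 46, so CS = ½ · [(61.5 - 40) + (46 - 40)] · 62 = 852.5.
Change in consumer surplus = 852.5 - 760.5 = 92.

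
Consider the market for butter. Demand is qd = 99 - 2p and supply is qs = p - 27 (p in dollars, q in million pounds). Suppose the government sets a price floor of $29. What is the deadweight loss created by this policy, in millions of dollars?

0

Without the control the market clears where 99 - 2p = p - 27, i.e. p* = 42 and q* = 15.
The floor of 29 is below the equilibrium price 42, so it is not binding; the market clears at p* = 42, q* = 15.
Since the control does not bind, no trades are prevented and deadweight loss is zero.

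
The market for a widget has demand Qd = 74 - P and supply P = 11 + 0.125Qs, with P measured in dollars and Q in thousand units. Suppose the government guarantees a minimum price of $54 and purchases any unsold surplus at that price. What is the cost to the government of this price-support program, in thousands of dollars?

Rearranging supply gives Qs = 8P - 88. Without the control the market clears where 74 - P = 8P - 88, i.e. P* = 18 and Q* = 56.
The floor of 54 is above the equilibrium price 18, so it binds.
At P = 54: Qd = 74 - 54 = 20 and Qs = 8·54 - 88 = 344.
Surplus = Qs - Qd = 324.
Government expenditure = surplus × support price = 324 × 54 = 17496.

17496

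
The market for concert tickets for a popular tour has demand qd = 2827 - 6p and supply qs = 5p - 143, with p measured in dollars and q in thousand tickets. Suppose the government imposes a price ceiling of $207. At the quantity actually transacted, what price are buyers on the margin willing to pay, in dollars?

322.5

Equilibrium: 2827 - 6p = 5p - 143, so 2970 = 11p and p* = 270, q* = 1207.
Because the ceiling (207) lies below the market-clearing price, it is binding.
At p = 207: qd = 2827 - 6·207 = 1585 and qs = 5·207 - 143 = 892.
Only 892 units reach the market. On the demand curve, the marginal buyer's willingness to pay at q = 892 is (2827 - 892)/6 = 322.5.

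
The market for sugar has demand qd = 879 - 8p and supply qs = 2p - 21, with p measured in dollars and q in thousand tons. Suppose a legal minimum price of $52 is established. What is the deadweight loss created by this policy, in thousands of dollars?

Equilibrium: 879 - 8p = 2p - 21, so 900 = 10p and p* = 90, q* = 159.
Since 52 is below p* = 90, the floor does not bind and the free-market outcome prevails.
Since the control does not bind, no trades are prevented and deadweight loss is zero.

0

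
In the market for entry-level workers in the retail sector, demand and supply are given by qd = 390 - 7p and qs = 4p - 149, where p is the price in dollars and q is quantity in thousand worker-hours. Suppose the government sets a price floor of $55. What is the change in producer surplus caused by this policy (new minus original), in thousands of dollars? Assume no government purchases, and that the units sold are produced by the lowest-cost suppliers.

-190.5

In a free market, 390 - 7p = 4p - 149 gives the equilibrium p* = 49, q* = 47.
Since 55 > 49, the floor is binding.
At p = 55: qd = 390 - 7·55 = 5 and qs = 4·55 - 149 = 71.
Producer surplus without the control is ½ · (49 - 37.25) · 47 = 276.125.
With the floor, 5 units are sold at 55. The supply price at q = 5 is 38.5, so PS = ½ · [(55 - 37.25) + (55 - 38.5)] · 5 = 85.625.
Change in producer surplus = 85.625 - 276.125 = -190.5.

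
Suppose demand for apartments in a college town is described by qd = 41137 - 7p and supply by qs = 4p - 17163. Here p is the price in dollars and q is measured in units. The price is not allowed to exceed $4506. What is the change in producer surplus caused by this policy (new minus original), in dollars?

In a free market, 41137 - 7p = 4p - 17163 gives the equilibrium p* = 5300, q* = 4037.
The ceiling of 4506 is below the equilibrium price 5300, so it binds.
At p = 4506: qd = 41137 - 7·4506 = 9595 and qs = 4·4506 - 17163 = 861.
Producer surplus without the control is ½ · (5300 - 4290.75) · 4037 = 2037171.125.
With the ceiling, producers sell 861 units at 4506, so PS = ½ · (4506 - 4290.75) · 861 = 92665.125.
Change in producer surplus = 92665.125 - 2037171.125 = -1944506.

-1944506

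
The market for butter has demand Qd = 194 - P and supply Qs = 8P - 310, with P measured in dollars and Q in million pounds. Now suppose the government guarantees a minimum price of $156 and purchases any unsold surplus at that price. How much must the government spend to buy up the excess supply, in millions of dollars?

140400

Without the control the market clears where 194 - P = 8P - 310, i.e. P* = 56 and Q* = 138.
The floor of 156 is above the equilibrium price 56, so it binds.
At P = 156: Qd = 194 - 156 = 38 and Qs = 8·156 - 310 = 938.
Surplus = Qs - Qd = 900.
Government expenditure = surplus × support price = 900 × 156 = 140400.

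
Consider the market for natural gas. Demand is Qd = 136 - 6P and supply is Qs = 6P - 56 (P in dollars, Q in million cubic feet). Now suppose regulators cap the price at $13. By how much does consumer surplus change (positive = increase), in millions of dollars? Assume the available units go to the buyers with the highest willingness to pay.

Without the control the market clears where 136 - 6P = 6P - 56, i.e. P* = 16 and Q* = 40.
The ceiling of 13 is below the equilibrium price 16, so it binds.
At P = 13: Qd = 136 - 6·13 = 58 and Qs = 6·13 - 56 = 22.
Consumer surplus without the control is ½ · (68/3 - 16) · 40 = 400/3.
With the ceiling, 22 units are sold at 13 (assume they go to the highest-value buyers). The demand price at Q = 22 is 19, so CS = ½ · [(68/3 - 13) + (19 - 13)] · 22 = 517/3.
Change in consumer surplus = 517/3 - 400/3 = 39.

39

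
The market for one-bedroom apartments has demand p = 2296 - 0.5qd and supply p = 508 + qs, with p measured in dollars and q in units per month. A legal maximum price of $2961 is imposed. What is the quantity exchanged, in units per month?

Rearranging demand gives qd = 4592 - 2p; rearranging supply gives qs = p - 508. Setting quantity demanded equal to quantity supplied, 4592 - 2p = p - 508, gives p* = 1700 and q* = 1192.
Since 2961 is above p* = 1700, the ceiling does not bind and the free-market outcome prevails.

1192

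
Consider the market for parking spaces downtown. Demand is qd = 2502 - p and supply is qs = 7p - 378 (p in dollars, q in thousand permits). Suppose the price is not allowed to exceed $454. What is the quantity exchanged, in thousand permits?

Without the control the market clears where 2502 - p = 7p - 378, i.e. p* = 360 and q* = 2142.
The ceiling of 454 is above the equilibrium price 360, so it is not binding; the market clears at p* = 360, q* = 2142.

2142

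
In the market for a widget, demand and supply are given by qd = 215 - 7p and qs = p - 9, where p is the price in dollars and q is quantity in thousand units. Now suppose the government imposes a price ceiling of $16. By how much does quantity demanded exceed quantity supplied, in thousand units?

In a free market, 215 - 7p = p - 9 gives the equilibrium p* = 28, q* = 19.
Because the ceiling (16) lies below the market-clearing price, it is binding.
At p = 16: qd = 215 - 7·16 = 103 and qs = 16 - 9 = 7.
Shortage = qd - qs = 103 - 7 = 96.

96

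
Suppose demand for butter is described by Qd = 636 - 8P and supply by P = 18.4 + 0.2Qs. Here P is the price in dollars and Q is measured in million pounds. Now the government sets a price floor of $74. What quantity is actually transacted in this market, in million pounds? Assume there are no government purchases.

Rearranging supply gives Qs = 5P - 92. Equilibrium: 636 - 8P = 5P - 92, so 728 = 13P and P* = 56, Q* = 188.
Because the floor (74) lies above the market-clearing price, it is binding.
At P = 74: Qd = 636 - 8·74 = 44 and Qs = 5·74 - 92 = 278.
The quantity actually transacted is the short side, demand: 44.

44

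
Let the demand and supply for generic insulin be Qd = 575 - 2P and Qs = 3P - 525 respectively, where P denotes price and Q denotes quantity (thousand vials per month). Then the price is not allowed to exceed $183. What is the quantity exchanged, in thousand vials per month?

In a free market, 575 - 2P = 3P - 525 gives the equilibrium P* = 220, Q* = 135.
The ceiling of 183 is below the equilibrium price 220, so it binds.
At P = 183: Qd = 575 - 2·183 = 209 and Qs = 3·183 - 525 = 24.
The quantity actually transacted is the short side, supply: 24.

24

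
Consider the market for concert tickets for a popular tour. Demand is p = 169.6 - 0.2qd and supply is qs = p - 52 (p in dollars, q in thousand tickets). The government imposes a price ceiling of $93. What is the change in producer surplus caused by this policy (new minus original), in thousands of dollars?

-3961.5

Rearranging demand gives qd = 848 - 5p. In a free market, 848 - 5p = p - 52 gives the equilibrium p* = 150, q* = 98.
Because the ceiling (93) lies below the market-clearing price, it is binding.
At p = 93: qd = 848 - 5·93 = 383 and qs = 93 - 52 = 41.
Producer surplus without the control is ½ · (150 - 52) · 98 = 4802.
With the ceiling, producers sell 41 units at 93, so PS = ½ · (93 - 52) · 41 = 840.5.
Change in producer surplus = 840.5 - 4802 = -3961.5.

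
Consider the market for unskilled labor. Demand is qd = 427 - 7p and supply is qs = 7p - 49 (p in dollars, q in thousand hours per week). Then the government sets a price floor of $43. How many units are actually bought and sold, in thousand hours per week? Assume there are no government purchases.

In a free market, 427 - 7p = 7p - 49 gives the equilibrium p* = 34, q* = 189.
Because the floor (43) lies above the market-clearing price, it is binding.
At p = 43: qd = 427 - 7·43 = 126 and qs = 7·43 - 49 = 252.
The quantity actually transacted is the short side, demand: 126.

126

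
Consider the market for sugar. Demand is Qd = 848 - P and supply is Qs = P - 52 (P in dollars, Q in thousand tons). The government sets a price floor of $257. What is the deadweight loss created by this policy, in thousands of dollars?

Without the control the market clears where 848 - P = P - 52, i.e. P* = 450 and Q* = 398.
The floor of 257 is below the equilibrium price 450, so it is not binding; the market clears at P* = 450, Q* = 398.
Since the control does not bind, no trades are prevented and deadweight loss is zero.

0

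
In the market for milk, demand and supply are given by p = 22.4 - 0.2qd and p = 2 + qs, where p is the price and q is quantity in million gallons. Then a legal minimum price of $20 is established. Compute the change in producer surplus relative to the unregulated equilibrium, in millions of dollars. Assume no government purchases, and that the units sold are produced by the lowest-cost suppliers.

-0.5

Rearranging demand gives qd = 112 - 5p; rearranging supply gives qs = p - 2. Without the control the market clears where 112 - 5p = p - 2, i.e. p* = 19 and q* = 17.
The floor of 20 is above the equilibrium price 19, so it binds.
At p = 20: qd = 112 - 5·20 = 12 and qs = 20 - 2 = 18.
Producer surplus without the control is ½ · (19 - 2) · 17 = 144.5.
With the floor, 12 units are sold at 20. The supply price at q = 12 is 14, so PS = ½ · [(20 - 2) + (20 - 14)] · 12 = 144.
Change in producer surplus = 144 - 144.5 = -0.5.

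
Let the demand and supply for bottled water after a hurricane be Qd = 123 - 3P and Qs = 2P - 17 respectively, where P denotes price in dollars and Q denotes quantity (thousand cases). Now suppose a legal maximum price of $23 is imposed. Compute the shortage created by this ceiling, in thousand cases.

Setting quantity demanded equal to quantity supplied, 123 - 3P = 2P - 17, gives P* = 28 and Q* = 39.
The ceiling of 23 is below the equilibrium price 28, so it binds.
At P = 23: Qd = 123 - 3·23 = 54 and Qs = 2·23 - 17 = 29.
Shortage = Qd - Qs = 54 - 29 = 25.

25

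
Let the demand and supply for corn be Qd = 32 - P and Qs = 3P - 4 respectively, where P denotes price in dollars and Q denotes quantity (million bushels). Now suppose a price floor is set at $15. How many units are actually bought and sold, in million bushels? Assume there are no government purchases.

17

Equilibrium: 32 - P = 3P - 4, so 36 = 4P and P* = 9, Q* = 23.
Since 15 > 9, the floor is binding.
At P = 15: Qd = 32 - 15 = 17 and Qs = 3·15 - 4 = 41.
The quantity actually transacted is the short side, demand: 17.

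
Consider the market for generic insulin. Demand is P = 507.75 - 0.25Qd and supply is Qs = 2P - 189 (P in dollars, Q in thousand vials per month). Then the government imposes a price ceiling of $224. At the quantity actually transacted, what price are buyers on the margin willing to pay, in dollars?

Rearranging demand gives Qd = 2031 - 4P. In a free market, 2031 - 4P = 2P - 189 gives the equilibrium P* = 370, Q* = 551.
Because the ceiling (224) lies below the market-clearing price, it is binding.
At P = 224: Qd = 2031 - 4·224 = 1135 and Qs = 2·224 - 189 = 259.
Only 259 units reach the market. On the demand curve, the marginal buyer's willingness to pay at Q = 259 is (2031 - 259)/4 = 443.

443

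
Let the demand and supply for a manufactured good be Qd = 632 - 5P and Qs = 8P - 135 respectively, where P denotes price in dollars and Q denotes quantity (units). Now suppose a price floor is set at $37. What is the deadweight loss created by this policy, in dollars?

Equilibrium: 632 - 5P = 8P - 135, so 767 = 13P and P* = 59, Q* = 337.
The floor of 37 is below the equilibrium price 59, so it is not binding; the market clears at P* = 59, Q* = 337.
Since the control does not bind, no trades are prevented and deadweight loss is zero.

0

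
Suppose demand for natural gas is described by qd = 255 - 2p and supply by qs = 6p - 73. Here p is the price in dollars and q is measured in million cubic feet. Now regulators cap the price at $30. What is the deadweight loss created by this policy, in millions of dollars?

In a free market, 255 - 2p = 6p - 73 gives the equilibrium p* = 41, q* = 173.
Because the ceiling (30) lies below the market-clearing price, it is binding.
At p = 30: qd = 255 - 2·30 = 195 and qs = 6·30 - 73 = 107.
Quantity traded falls to 107. At q = 107 the demand price is (255 - 107)/2 = 74 and the supply price is (73 + 107)/6 = 30.
Deadweight loss = ½ · (74 - 30) · (173 - 107) = ½ · 44 · 66 = 1452.

1452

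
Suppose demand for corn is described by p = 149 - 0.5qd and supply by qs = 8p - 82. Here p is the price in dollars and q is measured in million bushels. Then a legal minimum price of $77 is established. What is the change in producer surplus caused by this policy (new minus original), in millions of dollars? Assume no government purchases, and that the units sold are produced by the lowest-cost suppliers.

5235.75

Rearranging demand gives qd = 298 - 2p. Without the control the market clears where 298 - 2p = 8p - 82, i.e. p* = 38 and q* = 222.
Because the floor (77) lies above the market-clearing price, it is binding.
At p = 77: qd = 298 - 2·77 = 144 and qs = 8·77 - 82 = 534.
Producer surplus without the control is ½ · (38 - 10.25) · 222 = 3080.25.
With the floor, 144 units are sold at 77. The supply price at q = 144 is 28.25, so PS = ½ · [(77 - 10.25) + (77 - 28.25)] · 144 = 8316.
Change in producer surplus = 8316 - 3080.25 = 5235.75.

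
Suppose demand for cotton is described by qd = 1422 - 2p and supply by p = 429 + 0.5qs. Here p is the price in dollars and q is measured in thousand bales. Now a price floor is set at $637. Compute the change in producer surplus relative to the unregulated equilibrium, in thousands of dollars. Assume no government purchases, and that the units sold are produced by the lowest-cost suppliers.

5427

Rearranging supply gives qs = 2p - 858. Without the control the market clears where 1422 - 2p = 2p - 858, i.e. p* = 570 and q* = 282.
Because the floor (637) lies above the market-clearing price, it is binding.
At p = 637: qd = 1422 - 2·637 = 148 and qs = 2·637 - 858 = 416.
Producer surplus without the control is ½ · (570 - 429) · 282 = 19881.
With the floor, 148 units are sold at 637. The supply price at q = 148 is 503, so PS = ½ · [(637 - 429) + (637 - 503)] · 148 = 25308.
Change in producer surplus = 25308 - 19881 = 5427.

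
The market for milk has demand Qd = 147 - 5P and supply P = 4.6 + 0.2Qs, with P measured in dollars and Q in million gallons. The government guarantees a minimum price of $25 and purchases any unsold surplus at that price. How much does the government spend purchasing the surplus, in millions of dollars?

Rearranging supply gives Qs = 5P - 23. In a free market, 147 - 5P = 5P - 23 gives the equilibrium P* = 17, Q* = 62.
Because the floor (25) lies above the market-clearing price, it is binding.
At P = 25: Qd = 147 - 5·25 = 22 and Qs = 5·25 - 23 = 102.
Surplus = Qs - Qd = 80.
Government expenditure = surplus × support price = 80 × 25 = 2000.

2000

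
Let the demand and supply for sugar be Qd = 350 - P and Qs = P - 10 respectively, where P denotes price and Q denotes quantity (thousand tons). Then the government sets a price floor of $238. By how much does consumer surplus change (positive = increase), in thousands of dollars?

-8178

Without the control the market clears where 350 - P = P - 10, i.e. P* = 180 and Q* = 170.
Because the floor (238) lies above the market-clearing price, it is binding.
At P = 238: Qd = 350 - 238 = 112 and Qs = 238 - 10 = 228.
Consumer surplus without the control is ½ · (350 - 180) · 170 = 14450.
With the floor, consumers buy 112 units at 238, so CS = ½ · (350 - 238) · 112 = 6272.
Change in consumer surplus = 6272 - 14450 = -8178.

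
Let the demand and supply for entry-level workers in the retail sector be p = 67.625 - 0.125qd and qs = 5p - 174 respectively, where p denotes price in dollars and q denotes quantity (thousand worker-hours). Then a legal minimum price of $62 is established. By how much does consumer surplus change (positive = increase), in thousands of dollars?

Rearranging demand gives qd = 541 - 8p. Equilibrium: 541 - 8p = 5p - 174, so 715 = 13p and p* = 55, q* = 101.
The floor of 62 is above the equilibrium price 55, so it binds.
At p = 62: qd = 541 - 8·62 = 45 and qs = 5·62 - 174 = 136.
Consumer surplus without the control is ½ · (67.625 - 55) · 101 = 637.5625.
With the floor, consumers buy 45 units at 62, so CS = ½ · (67.625 - 62) · 45 = 126.5625.
Change in consumer surplus = 126.5625 - 637.5625 = -511.

-511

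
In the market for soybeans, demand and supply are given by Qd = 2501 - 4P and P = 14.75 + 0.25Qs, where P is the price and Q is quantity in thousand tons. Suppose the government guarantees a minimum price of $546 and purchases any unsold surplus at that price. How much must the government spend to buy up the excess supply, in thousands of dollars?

Rearranging supply gives Qs = 4P - 59. In a free market, 2501 - 4P = 4P - 59 gives the equilibrium P* = 320, Q* = 1221.
Because the floor (546) lies above the market-clearing price, it is binding.
At P = 546: Qd = 2501 - 4·546 = 317 and Qs = 4·546 - 59 = 2125.
Surplus = Qs - Qd = 1808.
Government expenditure = surplus × support price = 1808 × 546 = 987168.

987168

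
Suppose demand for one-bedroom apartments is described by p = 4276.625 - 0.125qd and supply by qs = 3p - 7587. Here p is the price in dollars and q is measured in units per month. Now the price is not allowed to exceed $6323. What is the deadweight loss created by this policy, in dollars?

Rearranging demand gives qd = 34213 - 8p. In a free market, 34213 - 8p = 3p - 7587 gives the equilibrium p* = 3800, q* = 3813.
Since 6323 is above p* = 3800, the ceiling does not bind and the free-market outcome prevails.
Since the control does not bind, no trades are prevented and deadweight loss is zero.

0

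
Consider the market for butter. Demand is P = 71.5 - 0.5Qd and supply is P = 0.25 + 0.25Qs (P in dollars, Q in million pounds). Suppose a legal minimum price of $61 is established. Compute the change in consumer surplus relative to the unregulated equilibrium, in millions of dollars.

Rearranging demand gives Qd = 143 - 2P; rearranging supply gives Qs = 4P - 1. Equilibrium: 143 - 2P = 4P - 1, so 144 = 6P and P* = 24, Q* = 95.
The floor of 61 is above the equilibrium price 24, so it binds.
At P = 61: Qd = 143 - 2·61 = 21 and Qs = 4·61 - 1 = 243.
Consumer surplus without the control is ½ · (71.5 - 24) · 95 = 2256.25.
With the floor, consumers buy 21 units at 61, so CS = ½ · (71.5 - 61) · 21 = 110.25.
Change in consumer surplus = 110.25 - 2256.25 = -2146.

-2146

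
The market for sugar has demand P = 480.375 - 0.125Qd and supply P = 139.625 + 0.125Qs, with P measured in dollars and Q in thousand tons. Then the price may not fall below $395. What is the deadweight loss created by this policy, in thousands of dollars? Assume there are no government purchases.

57800

Rearranging demand gives Qd = 3843 - 8P; rearranging supply gives Qs = 8P - 1117. Equilibrium: 3843 - 8P = 8P - 1117, so 4960 = 16P and P* = 310, Q* = 1363.
The floor of 395 is above the equilibrium price 310, so it binds.
At P = 395: Qd = 3843 - 8·395 = 683 and Qs = 8·395 - 1117 = 2043.
Quantity traded falls to 683. At Q = 683 the demand price is (3843 - 683)/8 = 395 and the supply price is (1117 + 683)/8 = 225.
Deadweight loss = ½ · (395 - 225) · (1363 - 683) = ½ · 170 · 680 = 57800.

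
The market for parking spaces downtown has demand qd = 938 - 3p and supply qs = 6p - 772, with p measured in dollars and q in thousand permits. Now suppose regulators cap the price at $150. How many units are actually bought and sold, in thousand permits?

128

Setting quantity demanded equal to quantity supplied, 938 - 3p = 6p - 772, gives p* = 190 and q* = 368.
Since 150 < 190, the ceiling is binding.
At p = 150: qd = 938 - 3·150 = 488 and qs = 6·150 - 772 = 128.
The quantity actually transacted is the short side, supply: 128.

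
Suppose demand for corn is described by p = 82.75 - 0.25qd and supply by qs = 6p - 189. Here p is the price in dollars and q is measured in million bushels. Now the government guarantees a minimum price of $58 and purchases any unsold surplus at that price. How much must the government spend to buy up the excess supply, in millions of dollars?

3480

Rearranging demand gives qd = 331 - 4p. In a free market, 331 - 4p = 6p - 189 gives the equilibrium p* = 52, q* = 123.
Because the floor (58) lies above the market-clearing price, it is binding.
At p = 58: qd = 331 - 4·58 = 99 and qs = 6·58 - 189 = 159.
Surplus = qs - qd = 60.
Government expenditure = surplus × support price = 60 × 58 = 3480.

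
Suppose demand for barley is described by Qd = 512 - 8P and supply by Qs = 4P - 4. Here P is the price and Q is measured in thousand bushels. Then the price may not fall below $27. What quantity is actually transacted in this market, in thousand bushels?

In a free market, 512 - 8P = 4P - 4 gives the equilibrium P* = 43, Q* = 168.
The floor of 27 is below the equilibrium price 43, so it is not binding; the market clears at P* = 43, Q* = 168.

168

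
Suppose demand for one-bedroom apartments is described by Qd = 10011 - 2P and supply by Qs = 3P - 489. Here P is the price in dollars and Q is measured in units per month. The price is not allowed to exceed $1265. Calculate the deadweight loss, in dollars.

Without the control the market clears where 10011 - 2P = 3P - 489, i.e. P* = 2100 and Q* = 5811.
Since 1265 < 2100, the ceiling is binding.
At P = 1265: Qd = 10011 - 2·1265 = 7481 and Qs = 3·1265 - 489 = 3306.
Quantity traded falls to 3306. At Q = 3306 the demand price is (10011 - 3306)/2 = 3352.5 and the supply price is (489 + 3306)/3 = 1265.
Deadweight loss = ½ · (3352.5 - 1265) · (5811 - 3306) = ½ · 2087.5 · 2505 = 2614593.75.

2614593.75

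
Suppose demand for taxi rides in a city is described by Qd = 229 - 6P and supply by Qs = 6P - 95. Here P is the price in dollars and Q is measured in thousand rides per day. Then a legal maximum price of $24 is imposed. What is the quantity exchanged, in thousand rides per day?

49

In a free market, 229 - 6P = 6P - 95 gives the equilibrium P* = 27, Q* = 67.
Since 24 < 27, the ceiling is binding.
At P = 24: Qd = 229 - 6·24 = 85 and Qs = 6·24 - 95 = 49.
The quantity actually transacted is the short side, supply: 49.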